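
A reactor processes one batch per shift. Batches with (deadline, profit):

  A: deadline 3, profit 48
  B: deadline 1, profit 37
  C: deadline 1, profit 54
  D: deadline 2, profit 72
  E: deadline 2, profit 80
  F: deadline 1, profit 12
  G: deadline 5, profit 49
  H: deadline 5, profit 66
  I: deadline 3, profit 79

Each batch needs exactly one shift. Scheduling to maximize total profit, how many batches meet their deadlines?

Profit order: E=80 I=79 D=72 H=66 C=54 G=49 A=48 B=37 F=12
Assign: E→slot 2, I→slot 3, D→slot 1, H→slot 5, C skipped, G→slot 4, A skipped, B skipped, F skipped.
Slots: [1:D] [2:E] [3:I] [4:G] [5:H]
5 of 9 scheduled.

5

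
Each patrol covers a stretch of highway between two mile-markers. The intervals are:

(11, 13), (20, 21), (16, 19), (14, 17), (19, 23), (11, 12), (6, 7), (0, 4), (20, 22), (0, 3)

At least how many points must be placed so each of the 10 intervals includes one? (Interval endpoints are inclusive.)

Sorted: [0,3] [0,4] [6,7] [11,12] [11,13] [14,17] [16,19] [20,21] [20,22] [19,23]
{[0,3],[0,4]} hit by 3; {[6,7]} hit by 7; {[11,12],[11,13]} hit by 12; {[14,17],[16,19]} hit by 17; {[20,21],[20,22],[19,23]} hit by 21.
Points: 3, 7, 12, 17, 21 (5 total).

5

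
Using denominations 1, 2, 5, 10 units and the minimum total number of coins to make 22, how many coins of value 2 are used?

Use the largest denomination that fits, subtract, and repeat.
22 = 2×10 + 1×2
Count of 2: 1

1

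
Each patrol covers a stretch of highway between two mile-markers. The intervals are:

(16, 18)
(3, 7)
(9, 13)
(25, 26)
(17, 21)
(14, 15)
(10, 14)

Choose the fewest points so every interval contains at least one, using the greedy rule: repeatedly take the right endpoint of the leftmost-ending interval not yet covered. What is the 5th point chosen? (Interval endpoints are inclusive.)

Process intervals by earliest right end; each time one isn't hit yet, stab at its right endpoint.
By right end: [3,7]  [9,13]  [10,14]  [14,15]  [16,18]  [17,21]  [25,26]
[3,7] uncovered → point at 7; [9,13] uncovered → point at 13; [14,15] uncovered → point at 15; [16,18] uncovered → point at 18; [25,26] uncovered → point at 26.
Points: 7, 13, 15, 18, 26 (5 total).

26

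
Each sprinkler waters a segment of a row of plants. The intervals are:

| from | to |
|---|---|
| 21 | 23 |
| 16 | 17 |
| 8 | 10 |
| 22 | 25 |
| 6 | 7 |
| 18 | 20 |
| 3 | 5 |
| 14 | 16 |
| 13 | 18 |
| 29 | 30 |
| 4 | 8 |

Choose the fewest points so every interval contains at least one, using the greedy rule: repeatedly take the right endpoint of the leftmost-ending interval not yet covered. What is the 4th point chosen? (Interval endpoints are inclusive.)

Sorted: [3,5] [6,7] [4,8] [8,10] [14,16] [16,17] [13,18] [18,20] [21,23] [22,25] [29,30]
{[3,5]} hit by 5; {[6,7],[4,8]} hit by 7; {[8,10]} hit by 10; {[14,16],[16,17],[13,18]} hit by 16; {[18,20]} hit by 20; {[21,23],[22,25]} hit by 23; {[29,30]} hit by 30.
Points: 5, 7, 10, 16, 20, 23, 30 (7 total).

16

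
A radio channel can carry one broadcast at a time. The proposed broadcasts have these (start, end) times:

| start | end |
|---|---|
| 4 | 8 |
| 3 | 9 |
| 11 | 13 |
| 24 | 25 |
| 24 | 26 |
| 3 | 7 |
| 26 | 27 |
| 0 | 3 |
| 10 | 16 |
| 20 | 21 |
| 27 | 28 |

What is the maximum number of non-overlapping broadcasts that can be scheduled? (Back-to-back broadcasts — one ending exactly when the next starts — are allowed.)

By end time: (0,3), (3,7), (4,8), (3,9), (11,13), (10,16), (20,21), (24,25), (24,26), (26,27), (27,28).
Pick (0,3); next start ≥ 3 → (3,7); next start ≥ 7 → (11,13); next start ≥ 13 → (20,21); next start ≥ 21 → (24,25); next start ≥ 25 → (26,27); next start ≥ 27 → (27,28).
Selected 7 broadcasts.

7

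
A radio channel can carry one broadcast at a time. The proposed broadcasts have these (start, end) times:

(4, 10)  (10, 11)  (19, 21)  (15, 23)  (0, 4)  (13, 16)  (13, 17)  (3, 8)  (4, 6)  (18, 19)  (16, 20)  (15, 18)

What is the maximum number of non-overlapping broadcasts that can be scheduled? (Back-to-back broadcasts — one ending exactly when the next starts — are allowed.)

Sort by end time and greedily take each interval whose start is ≥ the last chosen end.
By end time: (0,4), (4,6), (3,8), (4,10), (10,11), (13,16), (13,17), (15,18), (18,19), (16,20), (19,21), (15,23).
Pick (0,4); next start ≥ 4 → (4,6); next start ≥ 6 → (10,11); next start ≥ 11 → (13,16); next start ≥ 16 → (18,19); next start ≥ 19 → (19,21).
Selected 6 broadcasts.

6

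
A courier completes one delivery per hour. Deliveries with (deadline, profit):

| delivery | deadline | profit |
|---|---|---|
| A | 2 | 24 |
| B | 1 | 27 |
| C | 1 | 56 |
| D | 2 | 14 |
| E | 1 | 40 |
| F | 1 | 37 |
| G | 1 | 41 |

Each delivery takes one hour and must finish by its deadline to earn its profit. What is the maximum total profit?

Take jobs in profit order; each goes to the latest open slot no later than its deadline.
Profit order: C=56 G=41 E=40 F=37 B=27 A=24 D=14
Assign: C→slot 1, G skipped, E skipped, F skipped, B skipped, A→slot 2, D skipped.
Slots: [1:C] [2:A]
Profit = 56 + 24 = 80

80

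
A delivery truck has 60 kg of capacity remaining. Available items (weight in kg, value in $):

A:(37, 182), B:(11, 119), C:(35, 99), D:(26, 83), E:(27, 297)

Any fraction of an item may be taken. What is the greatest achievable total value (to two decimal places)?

524.22

Sort by value per unit weight and fill in that order.
Order: E (297/27=11.00) > B (119/11=10.82) > A (182/37=4.92) > D (83/26=3.19) > C (99/35=2.83)
Fill: take E (27 @ 297) → take B (11 @ 119) → take 22/37 of A → 108.22; 60/60 used.
Total value = 524.22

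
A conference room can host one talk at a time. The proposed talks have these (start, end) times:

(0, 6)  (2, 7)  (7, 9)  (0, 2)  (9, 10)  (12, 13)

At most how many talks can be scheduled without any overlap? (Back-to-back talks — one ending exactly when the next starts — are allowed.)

5

Greedy by earliest finish: after sorting by end time, pick each interval compatible with the last pick.
Sorted by end: (0,2)  (0,6)  (2,7)  (7,9)  (9,10)  (12,13)
take (0,2); take (2,7); take (7,9); take (9,10); take (12,13).
Selected 5 talks.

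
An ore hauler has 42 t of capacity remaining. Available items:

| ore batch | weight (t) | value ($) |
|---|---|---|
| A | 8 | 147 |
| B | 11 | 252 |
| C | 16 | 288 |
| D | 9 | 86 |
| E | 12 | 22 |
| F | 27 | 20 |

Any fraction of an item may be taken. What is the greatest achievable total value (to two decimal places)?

753.89

Order: B (252/11=22.91) > A (147/8=18.38) > C (288/16=18.00) > D (86/9=9.56) > E (22/12=1.83) > F (20/27=0.74)
Fill: take B (11 @ 252) → take A (8 @ 147) → take C (16 @ 288) → take 7/9 of D → 66.89; 42/42 used.
Total value = 753.89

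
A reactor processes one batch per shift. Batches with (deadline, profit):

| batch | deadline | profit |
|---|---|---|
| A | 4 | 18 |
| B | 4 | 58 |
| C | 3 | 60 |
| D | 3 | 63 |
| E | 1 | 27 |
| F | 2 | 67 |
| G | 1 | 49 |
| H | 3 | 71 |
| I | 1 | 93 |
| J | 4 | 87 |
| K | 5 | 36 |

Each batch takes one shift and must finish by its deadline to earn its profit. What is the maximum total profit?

Sort by profit descending; place each in the latest free slot ≤ its deadline.
Profit order: I=93 J=87 H=71 F=67 D=63 C=60 B=58 G=49 K=36 E=27 A=18
Assign: I→slot 1, J→slot 4, H→slot 3, F→slot 2, D skipped, C skipped, B skipped, G skipped, K→slot 5, E skipped, A skipped.
Slots: [1:I] [2:F] [3:H] [4:J] [5:K]
Profit = 93 + 67 + 71 + 87 + 36 = 354

354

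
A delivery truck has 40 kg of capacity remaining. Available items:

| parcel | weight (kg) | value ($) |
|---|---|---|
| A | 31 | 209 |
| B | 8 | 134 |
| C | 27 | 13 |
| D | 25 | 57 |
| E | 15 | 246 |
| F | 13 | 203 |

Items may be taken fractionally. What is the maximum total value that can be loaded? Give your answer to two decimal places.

609.97

Greedy by value/weight ratio, highest first.
Ratios (sorted): B 16.75, E 16.40, F 15.62, A 6.74, D 2.28, C 0.48
take B (8 @ 134); take E (15 @ 246); take F (13 @ 203); take 4/31 of A → 26.97. Capacity used 40/40.
Total value = 609.97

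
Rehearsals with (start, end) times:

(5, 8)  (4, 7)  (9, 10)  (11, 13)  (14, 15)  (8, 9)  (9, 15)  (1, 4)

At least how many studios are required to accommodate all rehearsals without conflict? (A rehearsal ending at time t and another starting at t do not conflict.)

2

Count concurrent intervals with a sweep; the peak is the room count.
Events (time:±→running): 1:+→1 4:-→0 4:+→1 5:+→2 … peak 2.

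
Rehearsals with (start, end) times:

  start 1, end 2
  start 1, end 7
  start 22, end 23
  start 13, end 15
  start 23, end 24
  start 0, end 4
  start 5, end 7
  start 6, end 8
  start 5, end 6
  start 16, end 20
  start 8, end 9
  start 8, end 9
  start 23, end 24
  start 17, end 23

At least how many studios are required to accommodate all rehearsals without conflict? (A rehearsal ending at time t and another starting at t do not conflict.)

3

The answer is the maximum number of intervals overlapping at any instant.
starts: [0, 1, 1, 5, 5, 6, 8, 8, 13, 16, 17, 22, 23, 23]
ends:   [2, 4, 6, 7, 7, 8, 9, 9, 15, 20, 23, 23, 24, 24]
s0→1 s1→2 s1→3  — peak 3.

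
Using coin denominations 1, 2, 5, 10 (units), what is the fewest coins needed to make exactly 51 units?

51 = 5×10 + 1×1
Total coins = 5 + 1 = 6

6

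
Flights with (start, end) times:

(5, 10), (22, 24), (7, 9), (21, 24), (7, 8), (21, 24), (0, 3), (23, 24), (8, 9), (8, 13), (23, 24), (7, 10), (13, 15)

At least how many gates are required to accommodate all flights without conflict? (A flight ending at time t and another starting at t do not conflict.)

Count concurrent intervals with a sweep; the peak is the room count.
Events (time:±→running): 0:+→1 3:-→0 5:+→1 7:+→2 7:+→3 7:+→4 8:-→3 8:+→4 8:+→5 … peak 5.

5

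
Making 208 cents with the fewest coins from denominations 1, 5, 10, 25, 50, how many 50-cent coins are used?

Greedy: take as many of the largest coin as possible, then repeat with the remainder.
208 = 4×50 + 1×5 + 3×1
Count of 50: 4

4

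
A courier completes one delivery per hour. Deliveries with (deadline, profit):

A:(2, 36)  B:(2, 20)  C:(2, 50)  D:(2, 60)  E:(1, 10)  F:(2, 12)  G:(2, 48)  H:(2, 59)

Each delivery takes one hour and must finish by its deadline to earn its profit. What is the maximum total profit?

119

Take jobs in profit order; each goes to the latest open slot no later than its deadline.
By profit: D(d2,60), H(d2,59), C(d2,50), G(d2,48), A(d2,36), B(d2,20), F(d2,12), E(d1,10)
D→slot 2; H→slot 1; C skipped; G skipped; A skipped; B skipped; F skipped; E skipped.
Profit = 59 + 60 = 119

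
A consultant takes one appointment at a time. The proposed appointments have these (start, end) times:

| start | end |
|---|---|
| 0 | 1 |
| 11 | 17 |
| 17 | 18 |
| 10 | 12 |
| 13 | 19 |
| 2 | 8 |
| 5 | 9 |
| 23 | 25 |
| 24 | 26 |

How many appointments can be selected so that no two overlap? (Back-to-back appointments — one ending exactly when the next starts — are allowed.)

5

Sort by end time and greedily take each interval whose start is ≥ the last chosen end.
Sorted by end: (0,1)  (2,8)  (5,9)  (10,12)  (11,17)  (17,18)  (13,19)  (23,25)  (24,26)
take (0,1); take (2,8); skip (5,9); take (10,12); skip (11,17); take (17,18); take (23,25).
Selected 5 appointments.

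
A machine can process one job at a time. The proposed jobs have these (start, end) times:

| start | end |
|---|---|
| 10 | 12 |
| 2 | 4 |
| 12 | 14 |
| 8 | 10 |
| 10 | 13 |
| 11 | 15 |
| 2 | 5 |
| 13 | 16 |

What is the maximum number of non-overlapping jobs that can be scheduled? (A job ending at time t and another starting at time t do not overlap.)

Greedy by earliest finish: after sorting by end time, pick each interval compatible with the last pick.
By end time: (2,4), (2,5), (8,10), (10,12), (10,13), (12,14), (11,15), (13,16).
Pick (2,4); next start ≥ 4 → (8,10); next start ≥ 10 → (10,12); next start ≥ 12 → (12,14).
Selected 4 jobs.

4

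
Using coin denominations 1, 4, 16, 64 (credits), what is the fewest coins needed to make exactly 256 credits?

4

256 − 4×64→0
Total coins = 4 = 4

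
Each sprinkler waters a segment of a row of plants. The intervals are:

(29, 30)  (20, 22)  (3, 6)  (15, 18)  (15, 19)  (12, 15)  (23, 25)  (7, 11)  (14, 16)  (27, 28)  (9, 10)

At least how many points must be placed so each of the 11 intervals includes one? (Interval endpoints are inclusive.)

7

Sort by right endpoint; whenever an interval is uncovered, place a point at its right end.
Sorted: [3,6] [9,10] [7,11] [12,15] [14,16] [15,18] [15,19] [20,22] [23,25] [27,28] [29,30]
{[3,6]} hit by 6; {[9,10],[7,11]} hit by 10; {[12,15],[14,16],[15,18],[15,19]} hit by 15; {[20,22]} hit by 22; {[23,25]} hit by 25; {[27,28]} hit by 28; {[29,30]} hit by 30.
Points: 6, 10, 15, 22, 25, 28, 30 (7 total).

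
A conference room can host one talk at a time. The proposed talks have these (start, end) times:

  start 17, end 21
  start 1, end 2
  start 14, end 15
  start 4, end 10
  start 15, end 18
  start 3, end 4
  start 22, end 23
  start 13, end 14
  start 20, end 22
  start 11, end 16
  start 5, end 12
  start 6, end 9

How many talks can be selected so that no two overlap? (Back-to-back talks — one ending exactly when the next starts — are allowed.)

8

Greedy by earliest finish: after sorting by end time, pick each interval compatible with the last pick.
By end time: (1,2), (3,4), (6,9), (4,10), (5,12), (13,14), (14,15), (11,16), (15,18), (17,21), (20,22), (22,23).
Pick (1,2); next start ≥ 2 → (3,4); next start ≥ 4 → (6,9); next start ≥ 9 → (13,14); next start ≥ 14 → (14,15); next start ≥ 15 → (15,18); next start ≥ 18 → (20,22); next start ≥ 22 → (22,23).
Selected 8 talks.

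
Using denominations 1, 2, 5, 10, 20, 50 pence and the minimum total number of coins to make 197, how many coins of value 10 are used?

197 = 3×50 + 2×20 + 1×5 + 1×2
Count of 10: 0

0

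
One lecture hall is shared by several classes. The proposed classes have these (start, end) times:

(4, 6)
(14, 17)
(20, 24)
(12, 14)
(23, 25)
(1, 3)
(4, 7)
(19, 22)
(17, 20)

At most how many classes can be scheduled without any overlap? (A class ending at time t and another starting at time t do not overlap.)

Greedy by earliest finish: after sorting by end time, pick each interval compatible with the last pick.
By end time: (1,3), (4,6), (4,7), (12,14), (14,17), (17,20), (19,22), (20,24), (23,25).
Pick (1,3); next start ≥ 3 → (4,6); next start ≥ 6 → (12,14); next start ≥ 14 → (14,17); next start ≥ 17 → (17,20); next start ≥ 20 → (20,24).
Selected 6 classes.

6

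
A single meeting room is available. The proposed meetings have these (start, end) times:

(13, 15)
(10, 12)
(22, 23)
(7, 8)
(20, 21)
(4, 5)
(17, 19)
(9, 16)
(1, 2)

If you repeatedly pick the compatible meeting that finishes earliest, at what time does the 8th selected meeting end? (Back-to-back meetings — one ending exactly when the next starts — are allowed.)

By end time: (1,2), (4,5), (7,8), (10,12), (13,15), (9,16), (17,19), (20,21), (22,23).
Pick (1,2); next start ≥ 2 → (4,5); next start ≥ 5 → (7,8); next start ≥ 8 → (10,12); next start ≥ 12 → (13,15); next start ≥ 15 → (17,19); next start ≥ 19 → (20,21); next start ≥ 21 → (22,23).
Selected: (1,2) (4,5) (7,8) (10,12) (13,15) (17,19) (20,21) (22,23)

23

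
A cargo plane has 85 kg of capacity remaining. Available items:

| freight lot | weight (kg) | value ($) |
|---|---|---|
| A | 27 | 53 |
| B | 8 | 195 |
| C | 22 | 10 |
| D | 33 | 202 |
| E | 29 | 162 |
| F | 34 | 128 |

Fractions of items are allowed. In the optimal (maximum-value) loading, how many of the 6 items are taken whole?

Sort by value per unit weight and fill in that order.
Order: B (195/8=24.38) > D (202/33=6.12) > E (162/29=5.59) > F (128/34=3.76) > A (53/27=1.96) > C (10/22=0.45)
Fill: take B (8 @ 195) → take D (33 @ 202) → take E (29 @ 162) → take 15/34 of F → 56.47; 85/85 used.
3 item(s) taken whole; one partial (take 15/34 of F).

3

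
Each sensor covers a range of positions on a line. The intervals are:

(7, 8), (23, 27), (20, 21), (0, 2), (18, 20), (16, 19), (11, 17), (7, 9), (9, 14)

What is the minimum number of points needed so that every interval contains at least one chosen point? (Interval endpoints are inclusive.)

6

Sorted: [0,2] [7,8] [7,9] [9,14] [11,17] [16,19] [18,20] [20,21] [23,27]
{[0,2]} hit by 2; {[7,8],[7,9]} hit by 8; {[9,14],[11,17]} hit by 14; {[16,19],[18,20]} hit by 19; {[20,21]} hit by 21; {[23,27]} hit by 27.
Points: 2, 8, 14, 19, 21, 27 (6 total).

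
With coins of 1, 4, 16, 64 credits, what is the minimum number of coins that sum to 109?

7

Use the largest denomination that fits, subtract, and repeat.
109 − 1×64→45 − 2×16→13 − 3×4→1 − 1×1→0
Total coins = 1 + 2 + 3 + 1 = 7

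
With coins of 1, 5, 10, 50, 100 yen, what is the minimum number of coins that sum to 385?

385 = 3×100 + 1×50 + 3×10 + 1×5
Total coins = 3 + 1 + 3 + 1 = 8

8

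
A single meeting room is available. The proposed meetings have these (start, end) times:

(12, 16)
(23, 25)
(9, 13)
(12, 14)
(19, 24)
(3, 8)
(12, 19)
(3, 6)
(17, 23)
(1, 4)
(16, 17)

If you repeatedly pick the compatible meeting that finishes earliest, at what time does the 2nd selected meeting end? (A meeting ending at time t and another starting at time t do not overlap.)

Sorted by end: (1,4)  (3,6)  (3,8)  (9,13)  (12,14)  (12,16)  (16,17)  (12,19)  (17,23)  (19,24)  (23,25)
take (1,4); skip (3,6); take (9,13); skip (12,14); skip (12,16); take (16,17); take (17,23); take (23,25).
Selected: (1,4) (9,13) (16,17) (17,23) (23,25)

13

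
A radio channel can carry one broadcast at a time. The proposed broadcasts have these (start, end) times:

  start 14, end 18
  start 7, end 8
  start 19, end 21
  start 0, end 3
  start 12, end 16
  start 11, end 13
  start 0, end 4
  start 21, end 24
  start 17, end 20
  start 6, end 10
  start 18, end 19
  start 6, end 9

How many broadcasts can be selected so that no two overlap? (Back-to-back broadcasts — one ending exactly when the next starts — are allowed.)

Sort by end time and greedily take each interval whose start is ≥ the last chosen end.
By end time: (0,3), (0,4), (7,8), (6,9), (6,10), (11,13), (12,16), (14,18), (18,19), (17,20), (19,21), (21,24).
Pick (0,3); next start ≥ 3 → (7,8); next start ≥ 8 → (11,13); next start ≥ 13 → (14,18); next start ≥ 18 → (18,19); next start ≥ 19 → (19,21); next start ≥ 21 → (21,24).
Selected 7 broadcasts.

7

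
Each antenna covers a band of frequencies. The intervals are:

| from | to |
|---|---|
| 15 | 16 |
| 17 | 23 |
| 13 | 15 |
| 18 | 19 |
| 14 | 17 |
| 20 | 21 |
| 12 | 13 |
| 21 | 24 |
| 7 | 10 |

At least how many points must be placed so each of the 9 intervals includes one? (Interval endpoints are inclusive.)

Sort by right endpoint; whenever an interval is uncovered, place a point at its right end.
Sorted: [7,10] [12,13] [13,15] [15,16] [14,17] [18,19] [20,21] [17,23] [21,24]
{[7,10]} hit by 10; {[12,13],[13,15]} hit by 13; {[15,16],[14,17]} hit by 16; {[18,19]} hit by 19; {[20,21],[17,23],[21,24]} hit by 21.
Points: 10, 13, 16, 19, 21 (5 total).

5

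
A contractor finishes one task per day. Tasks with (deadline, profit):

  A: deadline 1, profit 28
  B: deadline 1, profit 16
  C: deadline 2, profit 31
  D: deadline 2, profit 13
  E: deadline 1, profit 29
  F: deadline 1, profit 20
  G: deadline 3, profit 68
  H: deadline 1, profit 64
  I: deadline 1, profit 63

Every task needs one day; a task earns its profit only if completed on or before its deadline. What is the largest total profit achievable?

Sort by profit descending; place each in the latest free slot ≤ its deadline.
By profit: G(d3,68), H(d1,64), I(d1,63), C(d2,31), E(d1,29), A(d1,28), F(d1,20), B(d1,16), D(d2,13)
G→slot 3; H→slot 1; I skipped; C→slot 2; E skipped; A skipped; F skipped; B skipped; D skipped.
Profit = 64 + 31 + 68 = 163

163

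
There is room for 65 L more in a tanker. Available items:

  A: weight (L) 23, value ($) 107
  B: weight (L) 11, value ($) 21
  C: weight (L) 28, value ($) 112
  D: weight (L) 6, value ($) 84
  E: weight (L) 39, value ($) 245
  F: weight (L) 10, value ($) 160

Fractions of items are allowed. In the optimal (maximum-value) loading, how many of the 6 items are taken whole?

Order: F (160/10=16.00) > D (84/6=14.00) > E (245/39=6.28) > A (107/23=4.65) > C (112/28=4.00) > B (21/11=1.91)
Fill: take F (10 @ 160) → take D (6 @ 84) → take E (39 @ 245) → take 10/23 of A → 46.52; 65/65 used.
3 item(s) taken whole; one partial (take 10/23 of A).

3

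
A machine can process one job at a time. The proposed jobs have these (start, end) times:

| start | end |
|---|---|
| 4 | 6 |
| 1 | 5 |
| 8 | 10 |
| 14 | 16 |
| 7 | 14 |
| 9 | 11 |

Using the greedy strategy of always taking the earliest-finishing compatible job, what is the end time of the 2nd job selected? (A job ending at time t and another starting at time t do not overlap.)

10

Greedy by earliest finish: after sorting by end time, pick each interval compatible with the last pick.
Sorted by end: (1,5)  (4,6)  (8,10)  (9,11)  (7,14)  (14,16)
take (1,5); skip (4,6); take (8,10); skip (9,11); take (14,16).
Selected: (1,5) (8,10) (14,16)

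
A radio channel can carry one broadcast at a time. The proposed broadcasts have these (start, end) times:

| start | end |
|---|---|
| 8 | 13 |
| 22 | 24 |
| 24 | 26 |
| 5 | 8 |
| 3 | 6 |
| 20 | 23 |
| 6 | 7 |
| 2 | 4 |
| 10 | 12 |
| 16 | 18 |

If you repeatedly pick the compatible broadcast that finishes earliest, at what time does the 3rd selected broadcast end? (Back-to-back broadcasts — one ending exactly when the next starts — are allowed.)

Order by finish time; keep every interval that doesn't clash with the previous kept one.
By end time: (2,4), (3,6), (6,7), (5,8), (10,12), (8,13), (16,18), (20,23), (22,24), (24,26).
Pick (2,4); next start ≥ 4 → (6,7); next start ≥ 7 → (10,12); next start ≥ 12 → (16,18); next start ≥ 18 → (20,23); next start ≥ 23 → (24,26).
Selected: (2,4) (6,7) (10,12) (16,18) (20,23) (24,26)

12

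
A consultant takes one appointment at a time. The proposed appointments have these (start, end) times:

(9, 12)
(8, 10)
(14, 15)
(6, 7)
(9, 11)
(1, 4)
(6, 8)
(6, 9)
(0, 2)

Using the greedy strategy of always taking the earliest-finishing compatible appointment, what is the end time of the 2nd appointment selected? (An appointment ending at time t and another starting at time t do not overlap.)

Sort by end time and greedily take each interval whose start is ≥ the last chosen end.
By end time: (0,2), (1,4), (6,7), (6,8), (6,9), (8,10), (9,11), (9,12), (14,15).
Pick (0,2); next start ≥ 2 → (6,7); next start ≥ 7 → (8,10); next start ≥ 10 → (14,15).
Selected: (0,2) (6,7) (8,10) (14,15)

7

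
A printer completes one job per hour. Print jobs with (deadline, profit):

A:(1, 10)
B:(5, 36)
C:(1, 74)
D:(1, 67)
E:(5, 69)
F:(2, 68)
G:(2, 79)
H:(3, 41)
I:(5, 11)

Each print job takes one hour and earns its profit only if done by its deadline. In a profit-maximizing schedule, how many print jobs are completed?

5

Sort by profit descending; place each in the latest free slot ≤ its deadline.
By profit: G(d2,79), C(d1,74), E(d5,69), F(d2,68), D(d1,67), H(d3,41), B(d5,36), I(d5,11), A(d1,10)
G→slot 2; C→slot 1; E→slot 5; F skipped; D skipped; H→slot 3; B→slot 4; I skipped; A skipped.
5 of 9 scheduled.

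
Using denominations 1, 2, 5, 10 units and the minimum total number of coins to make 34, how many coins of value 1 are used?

0

34 − 3×10→4 − 2×2→0
Count of 1: 0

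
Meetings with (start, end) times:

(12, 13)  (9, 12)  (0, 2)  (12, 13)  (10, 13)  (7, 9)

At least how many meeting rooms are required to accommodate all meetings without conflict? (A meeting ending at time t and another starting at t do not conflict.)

Events (time:±→running): 0:+→1 2:-→0 7:+→1 9:-→0 9:+→1 10:+→2 12:-→1 12:+→2 12:+→3 … peak 3.

3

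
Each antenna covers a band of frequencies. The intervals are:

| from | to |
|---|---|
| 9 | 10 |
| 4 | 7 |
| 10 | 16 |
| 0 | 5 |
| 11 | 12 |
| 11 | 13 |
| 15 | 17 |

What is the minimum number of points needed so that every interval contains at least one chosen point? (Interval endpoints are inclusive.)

By right end: [0,5]  [4,7]  [9,10]  [11,12]  [11,13]  [10,16]  [15,17]
[0,5] uncovered → point at 5; [9,10] uncovered → point at 10; [11,12] uncovered → point at 12; [15,17] uncovered → point at 17.
Points: 5, 10, 12, 17 (4 total).

4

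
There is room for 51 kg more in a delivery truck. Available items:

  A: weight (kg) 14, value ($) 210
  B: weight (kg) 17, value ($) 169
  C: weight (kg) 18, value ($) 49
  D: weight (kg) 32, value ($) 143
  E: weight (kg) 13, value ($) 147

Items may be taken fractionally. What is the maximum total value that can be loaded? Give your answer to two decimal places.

557.28

Greedy by value/weight ratio, highest first.
Order: A (210/14=15.00) > E (147/13=11.31) > B (169/17=9.94) > D (143/32=4.47) > C (49/18=2.72)
Fill: take A (14 @ 210) → take E (13 @ 147) → take B (17 @ 169) → take 7/32 of D → 31.28; 51/51 used.
Total value = 557.28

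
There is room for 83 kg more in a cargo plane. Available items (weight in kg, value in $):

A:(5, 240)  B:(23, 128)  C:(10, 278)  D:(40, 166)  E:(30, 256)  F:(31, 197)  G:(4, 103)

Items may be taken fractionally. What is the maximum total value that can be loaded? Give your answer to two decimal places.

1090.70

Sort by value per unit weight and fill in that order.
Order: A (240/5=48.00) > C (278/10=27.80) > G (103/4=25.75) > E (256/30=8.53) > F (197/31=6.35) > B (128/23=5.57) > D (166/40=4.15)
Fill: take A (5 @ 240) → take C (10 @ 278) → take G (4 @ 103) → take E (30 @ 256) → take F (31 @ 197) → take 3/23 of B → 16.70; 83/83 used.
Total value = 1090.70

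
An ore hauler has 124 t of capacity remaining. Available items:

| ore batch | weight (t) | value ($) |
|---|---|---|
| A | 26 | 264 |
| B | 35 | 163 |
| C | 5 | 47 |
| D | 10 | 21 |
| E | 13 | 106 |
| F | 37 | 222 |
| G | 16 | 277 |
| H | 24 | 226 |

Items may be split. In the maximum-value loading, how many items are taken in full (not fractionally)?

6

Greedy by value/weight ratio, highest first.
Order: G (277/16=17.31) > A (264/26=10.15) > H (226/24=9.42) > C (47/5=9.40) > E (106/13=8.15) > F (222/37=6.00) > B (163/35=4.66) > D (21/10=2.10)
Fill: take G (16 @ 277) → take A (26 @ 264) → take H (24 @ 226) → take C (5 @ 47) → take E (13 @ 106) → take F (37 @ 222) → take 3/35 of B → 13.97; 124/124 used.
6 item(s) taken whole; one partial (take 3/35 of B).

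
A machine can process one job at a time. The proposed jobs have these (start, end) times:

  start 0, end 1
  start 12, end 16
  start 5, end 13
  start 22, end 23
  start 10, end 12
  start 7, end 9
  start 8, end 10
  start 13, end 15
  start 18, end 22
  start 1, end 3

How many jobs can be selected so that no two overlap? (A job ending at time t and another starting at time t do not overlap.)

7

Order by finish time; keep every interval that doesn't clash with the previous kept one.
By end time: (0,1), (1,3), (7,9), (8,10), (10,12), (5,13), (13,15), (12,16), (18,22), (22,23).
Pick (0,1); next start ≥ 1 → (1,3); next start ≥ 3 → (7,9); next start ≥ 9 → (10,12); next start ≥ 12 → (13,15); next start ≥ 15 → (18,22); next start ≥ 22 → (22,23).
Selected 7 jobs.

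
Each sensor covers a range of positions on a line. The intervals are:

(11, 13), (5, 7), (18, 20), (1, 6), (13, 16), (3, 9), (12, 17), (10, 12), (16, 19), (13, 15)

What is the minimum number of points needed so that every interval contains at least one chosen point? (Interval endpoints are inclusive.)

4

By right end: [1,6]  [5,7]  [3,9]  [10,12]  [11,13]  [13,15]  [13,16]  [12,17]  [16,19]  [18,20]
[1,6] uncovered → point at 6; [10,12] uncovered → point at 12; [13,15] uncovered → point at 15; [16,19] uncovered → point at 19.
Points: 6, 12, 15, 19 (4 total).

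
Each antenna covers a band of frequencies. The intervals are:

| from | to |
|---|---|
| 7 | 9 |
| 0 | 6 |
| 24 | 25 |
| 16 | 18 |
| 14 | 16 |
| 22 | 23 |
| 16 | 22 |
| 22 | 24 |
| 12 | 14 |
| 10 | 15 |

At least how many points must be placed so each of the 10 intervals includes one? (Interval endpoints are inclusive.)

6

Process intervals by earliest right end; each time one isn't hit yet, stab at its right endpoint.
By right end: [0,6]  [7,9]  [12,14]  [10,15]  [14,16]  [16,18]  [16,22]  [22,23]  [22,24]  [24,25]
[0,6] uncovered → point at 6; [7,9] uncovered → point at 9; [12,14] uncovered → point at 14; [16,18] uncovered → point at 18; [22,23] uncovered → point at 23; [24,25] uncovered → point at 25.
Points: 6, 9, 14, 18, 23, 25 (6 total).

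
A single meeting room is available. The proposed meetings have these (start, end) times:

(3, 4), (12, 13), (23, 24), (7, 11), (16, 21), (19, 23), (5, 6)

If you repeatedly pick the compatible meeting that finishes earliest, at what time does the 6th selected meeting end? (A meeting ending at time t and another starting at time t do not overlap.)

24

Greedy by earliest finish: after sorting by end time, pick each interval compatible with the last pick.
By end time: (3,4), (5,6), (7,11), (12,13), (16,21), (19,23), (23,24).
Pick (3,4); next start ≥ 4 → (5,6); next start ≥ 6 → (7,11); next start ≥ 11 → (12,13); next start ≥ 13 → (16,21); next start ≥ 21 → (23,24).
Selected: (3,4) (5,6) (7,11) (12,13) (16,21) (23,24)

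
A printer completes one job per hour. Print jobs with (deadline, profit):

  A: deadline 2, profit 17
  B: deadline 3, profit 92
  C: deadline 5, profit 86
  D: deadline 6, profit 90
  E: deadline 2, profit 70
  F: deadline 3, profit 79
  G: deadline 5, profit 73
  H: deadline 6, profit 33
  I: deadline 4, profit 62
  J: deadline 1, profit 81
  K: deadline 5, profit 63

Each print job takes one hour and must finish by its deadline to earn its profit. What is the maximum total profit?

501

Sort by profit descending; place each in the latest free slot ≤ its deadline.
By profit: B(d3,92), D(d6,90), C(d5,86), J(d1,81), F(d3,79), G(d5,73), E(d2,70), K(d5,63), I(d4,62), H(d6,33), A(d2,17)
B→slot 3; D→slot 6; C→slot 5; J→slot 1; F→slot 2; G→slot 4; E skipped; K skipped; I skipped; H skipped; A skipped.
Profit = 81 + 79 + 92 + 73 + 86 + 90 = 501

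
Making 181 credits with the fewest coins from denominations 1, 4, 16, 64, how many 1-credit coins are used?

Use the largest denomination that fits, subtract, and repeat.
181 − 2×64→53 − 3×16→5 − 1×4→1 − 1×1→0
Count of 1: 1

1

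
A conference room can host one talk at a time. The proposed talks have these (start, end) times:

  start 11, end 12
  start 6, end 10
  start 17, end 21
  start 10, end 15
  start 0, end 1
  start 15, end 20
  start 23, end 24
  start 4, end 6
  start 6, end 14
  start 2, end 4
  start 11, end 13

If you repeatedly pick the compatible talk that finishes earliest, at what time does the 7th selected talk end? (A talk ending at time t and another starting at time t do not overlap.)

Sorted by end: (0,1)  (2,4)  (4,6)  (6,10)  (11,12)  (11,13)  (6,14)  (10,15)  (15,20)  (17,21)  (23,24)
take (0,1); take (2,4); take (4,6); take (6,10); take (11,12); take (15,20); skip (17,21); take (23,24).
Selected: (0,1) (2,4) (4,6) (6,10) (11,12) (15,20) (23,24)

24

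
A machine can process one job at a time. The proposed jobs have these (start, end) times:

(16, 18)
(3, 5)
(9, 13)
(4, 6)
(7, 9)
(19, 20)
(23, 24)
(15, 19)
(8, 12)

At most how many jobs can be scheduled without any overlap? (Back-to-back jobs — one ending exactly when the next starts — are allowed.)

6

By end time: (3,5), (4,6), (7,9), (8,12), (9,13), (16,18), (15,19), (19,20), (23,24).
Pick (3,5); next start ≥ 5 → (7,9); next start ≥ 9 → (9,13); next start ≥ 13 → (16,18); next start ≥ 18 → (19,20); next start ≥ 20 → (23,24).
Selected 6 jobs.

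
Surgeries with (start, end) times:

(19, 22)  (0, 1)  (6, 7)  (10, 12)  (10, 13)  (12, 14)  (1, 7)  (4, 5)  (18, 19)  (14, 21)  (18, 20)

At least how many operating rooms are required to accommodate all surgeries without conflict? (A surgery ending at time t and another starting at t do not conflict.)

Events (time:±→running): 0:+→1 1:-→0 1:+→1 4:+→2 5:-→1 6:+→2 7:-→1 7:-→0 10:+→1 10:+→2 12:-→1 12:+→2 13:-→1 14:-→0 14:+→1 18:+→2 18:+→3 … peak 3.

3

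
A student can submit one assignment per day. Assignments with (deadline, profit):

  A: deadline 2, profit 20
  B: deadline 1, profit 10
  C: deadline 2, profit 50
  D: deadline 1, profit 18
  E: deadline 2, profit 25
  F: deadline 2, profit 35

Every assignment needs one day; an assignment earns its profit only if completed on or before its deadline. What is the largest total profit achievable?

85

By profit: C(d2,50), F(d2,35), E(d2,25), A(d2,20), D(d1,18), B(d1,10)
C→slot 2; F→slot 1; E skipped; A skipped; D skipped; B skipped.
Profit = 35 + 50 = 85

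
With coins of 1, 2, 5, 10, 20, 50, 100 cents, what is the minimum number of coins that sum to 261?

5

Greedy: take as many of the largest coin as possible, then repeat with the remainder.
261 − 2×100→61 − 1×50→11 − 1×10→1 − 1×1→0
Total coins = 2 + 1 + 1 + 1 = 5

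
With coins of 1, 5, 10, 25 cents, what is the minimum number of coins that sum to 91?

6

Greedy: take as many of the largest coin as possible, then repeat with the remainder.
91 = 3×25 + 1×10 + 1×5 + 1×1
Total coins = 3 + 1 + 1 + 1 = 6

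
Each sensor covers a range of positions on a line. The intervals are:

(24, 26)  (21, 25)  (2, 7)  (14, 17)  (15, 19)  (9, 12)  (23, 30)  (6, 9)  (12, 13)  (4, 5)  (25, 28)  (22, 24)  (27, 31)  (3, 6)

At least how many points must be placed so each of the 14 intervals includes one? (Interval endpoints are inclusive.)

Sort by right endpoint; whenever an interval is uncovered, place a point at its right end.
Sorted: [4,5] [3,6] [2,7] [6,9] [9,12] [12,13] [14,17] [15,19] [22,24] [21,25] [24,26] [25,28] [23,30] [27,31]
{[4,5],[3,6],[2,7]} hit by 5; {[6,9],[9,12]} hit by 9; {[12,13]} hit by 13; {[14,17],[15,19]} hit by 17; {[22,24],[21,25],[24,26]} hit by 24; {[25,28],[23,30],[27,31]} hit by 28.
Points: 5, 9, 13, 17, 24, 28 (6 total).

6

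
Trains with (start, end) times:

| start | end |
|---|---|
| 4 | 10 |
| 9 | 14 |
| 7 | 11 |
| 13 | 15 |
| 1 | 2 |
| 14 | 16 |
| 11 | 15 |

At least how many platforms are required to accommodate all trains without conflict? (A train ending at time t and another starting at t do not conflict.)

3

Count concurrent intervals with a sweep; the peak is the room count.
Events (time:±→running): 1:+→1 2:-→0 4:+→1 7:+→2 9:+→3 … peak 3.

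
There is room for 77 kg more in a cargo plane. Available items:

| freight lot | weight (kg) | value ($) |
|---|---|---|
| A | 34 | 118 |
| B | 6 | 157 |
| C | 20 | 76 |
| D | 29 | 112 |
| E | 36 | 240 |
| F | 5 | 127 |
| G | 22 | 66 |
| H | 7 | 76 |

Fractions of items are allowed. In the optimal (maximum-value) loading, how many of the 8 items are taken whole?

Order: B (157/6=26.17) > F (127/5=25.40) > H (76/7=10.86) > E (240/36=6.67) > D (112/29=3.86) > C (76/20=3.80) > A (118/34=3.47) > G (66/22=3.00)
Fill: take B (6 @ 157) → take F (5 @ 127) → take H (7 @ 76) → take E (36 @ 240) → take 23/29 of D → 88.83; 77/77 used.
4 item(s) taken whole; one partial (take 23/29 of D).

4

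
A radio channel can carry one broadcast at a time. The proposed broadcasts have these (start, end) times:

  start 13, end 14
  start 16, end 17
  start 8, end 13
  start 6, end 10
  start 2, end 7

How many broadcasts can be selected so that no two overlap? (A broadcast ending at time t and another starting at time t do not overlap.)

Order by finish time; keep every interval that doesn't clash with the previous kept one.
By end time: (2,7), (6,10), (8,13), (13,14), (16,17).
Pick (2,7); next start ≥ 7 → (8,13); next start ≥ 13 → (13,14); next start ≥ 14 → (16,17).
Selected 4 broadcasts.

4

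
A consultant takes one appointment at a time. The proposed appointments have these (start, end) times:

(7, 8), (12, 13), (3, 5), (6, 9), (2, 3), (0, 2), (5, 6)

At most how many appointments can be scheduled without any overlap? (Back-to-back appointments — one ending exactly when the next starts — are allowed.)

6

By end time: (0,2), (2,3), (3,5), (5,6), (7,8), (6,9), (12,13).
Pick (0,2); next start ≥ 2 → (2,3); next start ≥ 3 → (3,5); next start ≥ 5 → (5,6); next start ≥ 6 → (7,8); next start ≥ 8 → (12,13).
Selected 6 appointments.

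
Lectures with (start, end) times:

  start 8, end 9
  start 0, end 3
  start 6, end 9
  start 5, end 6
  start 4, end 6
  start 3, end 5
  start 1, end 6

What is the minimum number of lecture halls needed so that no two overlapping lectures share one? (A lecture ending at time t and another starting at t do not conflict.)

Count concurrent intervals with a sweep; the peak is the room count.
Events (time:±→running): 0:+→1 1:+→2 3:-→1 3:+→2 4:+→3 … peak 3.

3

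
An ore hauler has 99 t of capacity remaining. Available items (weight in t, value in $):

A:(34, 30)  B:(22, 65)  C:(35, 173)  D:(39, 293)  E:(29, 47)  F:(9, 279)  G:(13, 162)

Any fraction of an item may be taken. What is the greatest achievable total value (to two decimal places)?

Greedy by value/weight ratio, highest first.
Ratios (sorted): F 31.00, G 12.46, D 7.51, C 4.94, B 2.95, E 1.62, A 0.88
take F (9 @ 279); take G (13 @ 162); take D (39 @ 293); take C (35 @ 173); take 3/22 of B → 8.86. Capacity used 99/99.
Total value = 915.86

915.86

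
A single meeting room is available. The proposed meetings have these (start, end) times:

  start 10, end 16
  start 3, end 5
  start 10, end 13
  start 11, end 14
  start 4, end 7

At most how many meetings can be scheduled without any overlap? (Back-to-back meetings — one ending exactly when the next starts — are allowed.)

2

Sort by end time and greedily take each interval whose start is ≥ the last chosen end.
By end time: (3,5), (4,7), (10,13), (11,14), (10,16).
Pick (3,5); next start ≥ 5 → (10,13).
Selected 2 meetings.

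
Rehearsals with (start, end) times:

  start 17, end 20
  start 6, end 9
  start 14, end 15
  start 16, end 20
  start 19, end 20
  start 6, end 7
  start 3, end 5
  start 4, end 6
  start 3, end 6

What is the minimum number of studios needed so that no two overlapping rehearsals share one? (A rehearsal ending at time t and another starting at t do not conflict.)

3

Events (time:±→running): 3:+→1 3:+→2 4:+→3 … peak 3.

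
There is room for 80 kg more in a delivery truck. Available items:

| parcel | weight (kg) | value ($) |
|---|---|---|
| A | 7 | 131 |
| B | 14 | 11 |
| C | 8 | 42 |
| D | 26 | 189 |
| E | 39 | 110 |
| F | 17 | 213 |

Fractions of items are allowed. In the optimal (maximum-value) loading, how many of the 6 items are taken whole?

4

Greedy by value/weight ratio, highest first.
Order: A (131/7=18.71) > F (213/17=12.53) > D (189/26=7.27) > C (42/8=5.25) > E (110/39=2.82) > B (11/14=0.79)
Fill: take A (7 @ 131) → take F (17 @ 213) → take D (26 @ 189) → take C (8 @ 42) → take 22/39 of E → 62.05; 80/80 used.
4 item(s) taken whole; one partial (take 22/39 of E).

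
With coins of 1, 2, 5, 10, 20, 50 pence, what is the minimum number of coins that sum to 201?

5

Use the largest denomination that fits, subtract, and repeat.
201 − 4×50→1 − 1×1→0
Total coins = 4 + 1 = 5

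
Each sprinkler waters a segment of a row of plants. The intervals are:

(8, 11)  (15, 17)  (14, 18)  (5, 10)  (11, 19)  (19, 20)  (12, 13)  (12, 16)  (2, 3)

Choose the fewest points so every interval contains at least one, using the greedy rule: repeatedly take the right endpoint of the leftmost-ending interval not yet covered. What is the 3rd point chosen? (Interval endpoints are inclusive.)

13

Process intervals by earliest right end; each time one isn't hit yet, stab at its right endpoint.
Sorted: [2,3] [5,10] [8,11] [12,13] [12,16] [15,17] [14,18] [11,19] [19,20]
{[2,3]} hit by 3; {[5,10],[8,11]} hit by 10; {[12,13],[12,16]} hit by 13; {[15,17],[14,18],[11,19]} hit by 17; {[19,20]} hit by 20.
Points: 3, 10, 13, 17, 20 (5 total).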